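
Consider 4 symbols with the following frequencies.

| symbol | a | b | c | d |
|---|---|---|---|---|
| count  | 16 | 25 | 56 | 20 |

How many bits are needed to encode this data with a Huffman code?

214

Build the Huffman tree bottom-up:
merge a(16) and d(20): 36
merge b(25) and 36: 61
merge c(56) and 61: 117
The encoded length is the sum of every internal node's weight: 36 + 61 + 117 = 214 bits.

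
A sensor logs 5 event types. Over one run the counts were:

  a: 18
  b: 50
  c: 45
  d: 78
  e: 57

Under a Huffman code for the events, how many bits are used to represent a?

3

Build the tree from the bottom:
combine a(18), c(45) → 63
combine b(50), e(57) → 107
combine 63, d(78) → 141
combine 107, 141 → 248
The subtree containing a is merged 3 times, so code length = 3.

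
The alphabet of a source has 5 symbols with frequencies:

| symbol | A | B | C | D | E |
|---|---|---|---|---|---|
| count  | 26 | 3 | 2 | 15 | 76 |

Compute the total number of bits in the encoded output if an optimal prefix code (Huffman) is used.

193

Greedily combine the two least-frequent nodes:
combine C(2), B(3) → 5
combine 5, D(15) → 20
combine 20, A(26) → 46
combine 46, E(76) → 122
Each symbol's bit-cost is frequency × depth; summing gives 193 bits (equivalently 5 + 20 + 46 + 122).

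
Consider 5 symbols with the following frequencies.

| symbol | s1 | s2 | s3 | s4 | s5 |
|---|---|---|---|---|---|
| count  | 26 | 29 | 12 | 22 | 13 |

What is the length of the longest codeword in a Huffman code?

3

Merge the two lowest-weight nodes at each step:
combine s3(12), s5(13) → 25
combine s4(22), 25 → 47
combine s1(26), s2(29) → 55
combine 47, 55 → 102
The first pair merged (s3, s5) ends up deepest, at depth 3.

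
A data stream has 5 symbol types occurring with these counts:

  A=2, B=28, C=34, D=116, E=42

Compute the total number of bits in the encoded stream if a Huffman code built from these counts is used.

422

Merge the two smallest weights repeatedly:
merge A(2) and B(28): 30
merge 30 and C(34): 64
merge E(42) and 64: 106
merge 106 and D(116): 222
Total encoded bits = sum of merged weights = 30 + 64 + 106 + 222 = 422.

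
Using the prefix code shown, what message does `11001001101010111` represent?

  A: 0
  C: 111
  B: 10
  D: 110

DABADBBC

Read left to right; each codeword is recognised as soon as it completes (prefix code):
  110→D | 0→A | 10→B | 0→A | 110→D | 10→B | 10→B | 111→C
Decoded message: DABADBBC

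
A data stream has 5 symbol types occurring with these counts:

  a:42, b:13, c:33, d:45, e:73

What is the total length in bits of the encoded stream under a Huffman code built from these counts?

458

Build the Huffman tree bottom-up:
merge b(13) and c(33): 46
merge a(42) and d(45): 87
merge 46 and e(73): 119
merge 87 and 119: 206
Each symbol's bit-cost is frequency × depth; summing gives 458 bits (equivalently 46 + 87 + 119 + 206).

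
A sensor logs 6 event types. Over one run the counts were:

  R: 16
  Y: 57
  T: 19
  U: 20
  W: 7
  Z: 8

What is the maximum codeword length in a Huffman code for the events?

Merge the two lowest-weight nodes at each step:
merge W(7) and Z(8): 15
merge 15 and R(16): 31
merge T(19) and U(20): 39
merge 31 and 39: 70
merge Y(57) and 70: 127
The first pair merged (W, Z) ends up deepest, at depth 4.

4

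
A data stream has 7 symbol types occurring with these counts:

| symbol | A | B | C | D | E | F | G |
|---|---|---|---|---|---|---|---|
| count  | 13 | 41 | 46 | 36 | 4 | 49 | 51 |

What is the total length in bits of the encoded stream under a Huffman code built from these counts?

Build the Huffman tree bottom-up:
merge E(4) and A(13): 17
merge 17 and D(36): 53
merge B(41) and C(46): 87
merge F(49) and G(51): 100
merge 53 and 87: 140
merge 100 and 140: 240
Each symbol's bit-cost is frequency × depth; summing gives 637 bits (equivalently 17 + 53 + 87 + 100 + 140 + 240).

637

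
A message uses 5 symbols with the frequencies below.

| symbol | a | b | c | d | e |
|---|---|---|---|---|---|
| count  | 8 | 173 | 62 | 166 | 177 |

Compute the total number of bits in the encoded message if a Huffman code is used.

1242

Merge the two smallest weights repeatedly:
merge a(8) and c(62): 70
merge 70 and d(166): 236
merge b(173) and e(177): 350
merge 236 and 350: 586
The encoded length is the sum of every internal node's weight: 70 + 236 + 350 + 586 = 1242 bits.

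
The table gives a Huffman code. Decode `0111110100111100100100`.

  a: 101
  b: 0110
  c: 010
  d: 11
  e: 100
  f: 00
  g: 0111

gdcgeee

Read left to right; each codeword is recognised as soon as it completes (prefix code):
  0111→g | 11→d | 010→c | 0111→g | 100→e | 100→e | 100→e
Decoded message: gdcgeee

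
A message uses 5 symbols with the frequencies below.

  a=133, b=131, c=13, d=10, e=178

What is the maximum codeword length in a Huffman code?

Merge the two lowest-weight nodes at each step:
merge d(10) and c(13): 23
merge 23 and b(131): 154
merge a(133) and 154: 287
merge e(178) and 287: 465
The first pair merged (d, c) ends up deepest, at depth 4.

4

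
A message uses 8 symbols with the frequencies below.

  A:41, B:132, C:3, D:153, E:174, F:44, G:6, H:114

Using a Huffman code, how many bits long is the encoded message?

Greedily combine the two least-frequent nodes:
merge C(3) and G(6): 9
merge 9 and A(41): 50
merge F(44) and 50: 94
merge 94 and H(114): 208
merge B(132) and D(153): 285
merge E(174) and 208: 382
merge 285 and 382: 667
Total encoded bits = sum of merged weights = 9 + 50 + 94 + 208 + 285 + 382 + 667 = 1695.

1695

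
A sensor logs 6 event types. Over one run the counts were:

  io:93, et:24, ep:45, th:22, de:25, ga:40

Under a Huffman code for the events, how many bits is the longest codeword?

4

Merge the two lowest-weight nodes at each step:
th(22) + et(24) → 46
de(25) + ga(40) → 65
ep(45) + 46 → 91
65 + 91 → 156
io(93) + 156 → 249
The rarest symbols sit at the bottom; the longest codeword is 4 bits.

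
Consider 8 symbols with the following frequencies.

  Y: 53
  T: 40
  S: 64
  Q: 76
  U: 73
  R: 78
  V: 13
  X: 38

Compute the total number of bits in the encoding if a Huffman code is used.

1278

Merge the two smallest weights repeatedly:
combine V(13), X(38) → 51
combine T(40), 51 → 91
combine Y(53), S(64) → 117
combine U(73), Q(76) → 149
combine R(78), 91 → 169
combine 117, 149 → 266
combine 169, 266 → 435
The encoded length is the sum of every internal node's weight: 51 + 91 + 117 + 149 + 169 + 266 + 435 = 1278 bits.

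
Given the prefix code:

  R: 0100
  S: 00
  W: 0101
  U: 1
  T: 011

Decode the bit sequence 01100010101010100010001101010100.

TSWWRRTWR

Read left to right; each codeword is recognised as soon as it completes (prefix code):
  011→T | 00→S | 0101→W | 0101→W | 0100→R | 0100→R | 011→T | 0101→W | 0100→R
Decoded message: TSWWRRTWR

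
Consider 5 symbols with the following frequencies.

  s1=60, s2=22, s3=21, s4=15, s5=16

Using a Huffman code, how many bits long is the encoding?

282

Greedily combine the two least-frequent nodes:
combine s4(15), s5(16) → 31
combine s3(21), s2(22) → 43
combine 31, 43 → 74
combine s1(60), 74 → 134
Each symbol's bit-cost is frequency × depth; summing gives 282 bits (equivalently 31 + 43 + 74 + 134).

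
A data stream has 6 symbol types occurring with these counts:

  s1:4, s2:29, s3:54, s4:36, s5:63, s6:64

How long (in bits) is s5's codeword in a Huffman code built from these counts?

2

Repeatedly merge the two smallest:
merge s1(4) and s2(29): 33
merge 33 and s4(36): 69
merge s3(54) and s5(63): 117
merge s6(64) and 69: 133
merge 117 and 133: 250
s5's leaf is at depth 2, giving a 2-bit codeword.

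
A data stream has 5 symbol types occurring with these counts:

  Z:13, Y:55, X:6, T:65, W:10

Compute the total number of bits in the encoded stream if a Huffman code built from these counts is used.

Greedily combine the two least-frequent nodes:
merge X(6) and W(10): 16
merge Z(13) and 16: 29
merge 29 and Y(55): 84
merge T(65) and 84: 149
The encoded length is the sum of every internal node's weight: 16 + 29 + 84 + 149 = 278 bits.

278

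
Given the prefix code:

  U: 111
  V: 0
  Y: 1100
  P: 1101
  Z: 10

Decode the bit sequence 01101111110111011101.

Read left to right; each codeword is recognised as soon as it completes (prefix code):
  0→V | 1101→P | 111→U | 1101→P | 1101→P | 1101→P
Decoded message: VPUPPP

VPUPPP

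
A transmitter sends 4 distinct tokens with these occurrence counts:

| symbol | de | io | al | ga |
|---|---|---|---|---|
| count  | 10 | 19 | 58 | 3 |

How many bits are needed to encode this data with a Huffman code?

135

Merge the two smallest weights repeatedly:
merge ga(3) and de(10): 13
merge 13 and io(19): 32
merge 32 and al(58): 90
Total encoded bits = sum of merged weights = 13 + 32 + 90 = 135.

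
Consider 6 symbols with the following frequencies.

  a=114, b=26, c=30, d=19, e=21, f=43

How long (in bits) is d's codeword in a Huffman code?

Repeatedly merge the two smallest:
combine d(19), e(21) → 40
combine b(26), c(30) → 56
combine 40, f(43) → 83
combine 56, 83 → 139
combine a(114), 139 → 253
d sits 4 levels below the root, so its codeword is 4 bits.

4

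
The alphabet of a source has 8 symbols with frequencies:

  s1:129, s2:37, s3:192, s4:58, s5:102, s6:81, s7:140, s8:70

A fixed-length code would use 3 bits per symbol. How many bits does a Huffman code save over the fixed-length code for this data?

97

Fixed-length: 3 bits × 809 symbols = 2427 bits.
Huffman merges:
s2(37) + s4(58) → 95
s8(70) + s6(81) → 151
95 + s5(102) → 197
s1(129) + s7(140) → 269
151 + s3(192) → 343
197 + 269 → 466
343 + 466 → 809
Huffman total = 95 + 151 + 197 + 269 + 343 + 466 + 809 = 2330 bits.
Saving = 2427 − 2330 = 97 bits.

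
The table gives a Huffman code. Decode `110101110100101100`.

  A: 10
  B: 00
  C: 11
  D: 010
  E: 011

CDCAADCB

Read left to right; each codeword is recognised as soon as it completes (prefix code):
  11→C | 010→D | 11→C | 10→A | 10→A | 010→D | 11→C | 00→B
Decoded message: CDCAADCB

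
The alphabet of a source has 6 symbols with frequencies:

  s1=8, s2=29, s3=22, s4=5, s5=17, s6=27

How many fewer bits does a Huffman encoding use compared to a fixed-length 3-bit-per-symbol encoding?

65

Fixed-length: 3 bits × 108 symbols = 324 bits.
Huffman merges:
combine s4(5), s1(8) → 13
combine 13, s5(17) → 30
combine s3(22), s6(27) → 49
combine s2(29), 30 → 59
combine 49, 59 → 108
Huffman total = 13 + 30 + 49 + 59 + 108 = 259 bits.
Saving = 324 − 259 = 65 bits.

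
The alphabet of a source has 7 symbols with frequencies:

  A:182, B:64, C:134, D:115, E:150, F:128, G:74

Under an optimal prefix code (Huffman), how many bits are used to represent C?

Build the tree from the bottom:
combine B(64), G(74) → 138
combine D(115), F(128) → 243
combine C(134), 138 → 272
combine E(150), A(182) → 332
combine 243, 272 → 515
combine 332, 515 → 847
C sits 3 levels below the root, so its codeword is 3 bits.

3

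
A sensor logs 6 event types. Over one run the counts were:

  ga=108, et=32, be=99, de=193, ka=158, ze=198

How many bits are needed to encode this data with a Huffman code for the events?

1946

Merge the two smallest weights repeatedly:
merge et(32) and be(99): 131
merge ga(108) and 131: 239
merge ka(158) and de(193): 351
merge ze(198) and 239: 437
merge 351 and 437: 788
Each symbol's bit-cost is frequency × depth; summing gives 1946 bits (equivalently 131 + 239 + 351 + 437 + 788).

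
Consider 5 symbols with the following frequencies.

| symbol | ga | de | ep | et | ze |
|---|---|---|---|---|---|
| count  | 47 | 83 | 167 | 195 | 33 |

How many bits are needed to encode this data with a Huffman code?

Greedily combine the two least-frequent nodes:
ze(33) + ga(47) → 80
80 + de(83) → 163
163 + ep(167) → 330
et(195) + 330 → 525
Each symbol's bit-cost is frequency × depth; summing gives 1098 bits (equivalently 80 + 163 + 330 + 525).

1098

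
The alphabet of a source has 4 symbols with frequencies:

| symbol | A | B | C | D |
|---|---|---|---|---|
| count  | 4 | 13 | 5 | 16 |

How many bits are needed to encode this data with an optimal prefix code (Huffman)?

69

Build the Huffman tree bottom-up:
merge A(4) and C(5): 9
merge 9 and B(13): 22
merge D(16) and 22: 38
Total encoded bits = sum of merged weights = 9 + 22 + 38 = 69.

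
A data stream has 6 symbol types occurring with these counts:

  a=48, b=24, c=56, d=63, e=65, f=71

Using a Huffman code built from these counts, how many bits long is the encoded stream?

845

Greedily combine the two least-frequent nodes:
b(24) + a(48) → 72
c(56) + d(63) → 119
e(65) + f(71) → 136
72 + 119 → 191
136 + 191 → 327
Each symbol's bit-cost is frequency × depth; summing gives 845 bits (equivalently 72 + 119 + 136 + 191 + 327).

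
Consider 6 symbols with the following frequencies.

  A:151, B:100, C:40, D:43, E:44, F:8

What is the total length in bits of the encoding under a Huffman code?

Merge the two smallest weights repeatedly:
merge F(8) and C(40): 48
merge D(43) and E(44): 87
merge 48 and 87: 135
merge B(100) and 135: 235
merge A(151) and 235: 386
Total encoded bits = sum of merged weights = 48 + 87 + 135 + 235 + 386 = 891.

891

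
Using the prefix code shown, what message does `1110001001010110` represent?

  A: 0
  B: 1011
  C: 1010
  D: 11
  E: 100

Read left to right; each codeword is recognised as soon as it completes (prefix code):
  11→D | 100→E | 0→A | 100→E | 1010→C | 11→D | 0→A
Decoded message: DEAECDA

DEAECDA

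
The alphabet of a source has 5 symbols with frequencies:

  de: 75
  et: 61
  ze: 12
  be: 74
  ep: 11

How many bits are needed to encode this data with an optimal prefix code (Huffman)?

Build the Huffman tree bottom-up:
ep(11) + ze(12) → 23
23 + et(61) → 84
be(74) + de(75) → 149
84 + 149 → 233
Each symbol's bit-cost is frequency × depth; summing gives 489 bits (equivalently 23 + 84 + 149 + 233).

489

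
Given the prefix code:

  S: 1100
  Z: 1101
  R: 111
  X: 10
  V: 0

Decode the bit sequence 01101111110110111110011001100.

VZRZXRSSS

Read left to right; each codeword is recognised as soon as it completes (prefix code):
  0→V | 1101→Z | 111→R | 1101→Z | 10→X | 111→R | 1100→S | 1100→S | 1100→S
Decoded message: VZRZXRSSS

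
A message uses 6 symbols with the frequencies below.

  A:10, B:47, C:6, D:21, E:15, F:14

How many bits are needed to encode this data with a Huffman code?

261

Greedily combine the two least-frequent nodes:
combine C(6), A(10) → 16
combine F(14), E(15) → 29
combine 16, D(21) → 37
combine 29, 37 → 66
combine B(47), 66 → 113
Total encoded bits = sum of merged weights = 16 + 29 + 37 + 66 + 113 = 261.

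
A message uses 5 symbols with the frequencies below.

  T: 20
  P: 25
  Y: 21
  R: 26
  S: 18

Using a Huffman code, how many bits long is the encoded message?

Merge the two smallest weights repeatedly:
merge S(18) and T(20): 38
merge Y(21) and P(25): 46
merge R(26) and 38: 64
merge 46 and 64: 110
The encoded length is the sum of every internal node's weight: 38 + 46 + 64 + 110 = 258 bits.

258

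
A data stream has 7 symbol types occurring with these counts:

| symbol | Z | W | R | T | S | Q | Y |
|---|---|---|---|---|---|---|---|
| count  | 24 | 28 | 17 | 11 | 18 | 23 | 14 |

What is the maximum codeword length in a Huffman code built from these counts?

3

Merge the two lowest-weight nodes at each step:
T(11) + Y(14) → 25
R(17) + S(18) → 35
Q(23) + Z(24) → 47
25 + W(28) → 53
35 + 47 → 82
53 + 82 → 135
The rarest symbols sit at the bottom; the longest codeword is 3 bits.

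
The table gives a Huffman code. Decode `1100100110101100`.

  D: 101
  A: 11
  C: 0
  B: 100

Read left to right; each codeword is recognised as soon as it completes (prefix code):
  11→A | 0→C | 0→C | 100→B | 11→A | 0→C | 101→D | 100→B
Decoded message: ACCBACDB

ACCBACDB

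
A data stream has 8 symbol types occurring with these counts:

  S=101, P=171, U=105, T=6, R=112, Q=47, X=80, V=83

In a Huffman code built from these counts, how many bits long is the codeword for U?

3

Repeatedly merge the two smallest:
T(6) + Q(47) → 53
53 + X(80) → 133
V(83) + S(101) → 184
U(105) + R(112) → 217
133 + P(171) → 304
184 + 217 → 401
304 + 401 → 705
U sits 3 levels below the root, so its codeword is 3 bits.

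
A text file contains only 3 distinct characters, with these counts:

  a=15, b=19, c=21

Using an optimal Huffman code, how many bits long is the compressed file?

89

Greedily combine the two least-frequent nodes:
merge a(15) and b(19): 34
merge c(21) and 34: 55
The encoded length is the sum of every internal node's weight: 34 + 55 = 89 bits.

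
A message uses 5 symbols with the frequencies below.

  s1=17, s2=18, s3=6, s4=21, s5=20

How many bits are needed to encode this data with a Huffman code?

Greedily combine the two least-frequent nodes:
merge s3(6) and s1(17): 23
merge s2(18) and s5(20): 38
merge s4(21) and 23: 44
merge 38 and 44: 82
The encoded length is the sum of every internal node's weight: 23 + 38 + 44 + 82 = 187 bits.

187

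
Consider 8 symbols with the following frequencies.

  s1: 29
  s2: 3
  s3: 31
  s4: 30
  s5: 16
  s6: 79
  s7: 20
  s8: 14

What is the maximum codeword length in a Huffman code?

Merge the two lowest-weight nodes at each step:
s2(3) + s8(14) → 17
s5(16) + 17 → 33
s7(20) + s1(29) → 49
s4(30) + s3(31) → 61
33 + 49 → 82
61 + s6(79) → 140
82 + 140 → 222
Maximum depth reached is 4.

4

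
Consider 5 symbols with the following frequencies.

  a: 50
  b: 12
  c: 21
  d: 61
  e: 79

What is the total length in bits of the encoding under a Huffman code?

Build the Huffman tree bottom-up:
b(12) + c(21) → 33
33 + a(50) → 83
d(61) + e(79) → 140
83 + 140 → 223
Each symbol's bit-cost is frequency × depth; summing gives 479 bits (equivalently 33 + 83 + 140 + 223).

479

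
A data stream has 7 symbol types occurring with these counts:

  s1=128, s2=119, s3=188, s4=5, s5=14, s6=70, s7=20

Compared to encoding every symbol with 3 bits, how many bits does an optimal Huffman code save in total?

377

Fixed-length: 3 bits × 544 symbols = 1632 bits.
Huffman merges:
s4(5) + s5(14) → 19
19 + s7(20) → 39
39 + s6(70) → 109
109 + s2(119) → 228
s1(128) + s3(188) → 316
228 + 316 → 544
Huffman total = 19 + 39 + 109 + 228 + 316 + 544 = 1255 bits.
Saving = 1632 − 1255 = 377 bits.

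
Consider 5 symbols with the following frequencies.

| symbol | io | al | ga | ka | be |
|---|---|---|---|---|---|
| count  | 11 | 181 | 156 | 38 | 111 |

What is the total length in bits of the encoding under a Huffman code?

1022

Merge the two smallest weights repeatedly:
combine io(11), ka(38) → 49
combine 49, be(111) → 160
combine ga(156), 160 → 316
combine al(181), 316 → 497
Each symbol's bit-cost is frequency × depth; summing gives 1022 bits (equivalently 49 + 160 + 316 + 497).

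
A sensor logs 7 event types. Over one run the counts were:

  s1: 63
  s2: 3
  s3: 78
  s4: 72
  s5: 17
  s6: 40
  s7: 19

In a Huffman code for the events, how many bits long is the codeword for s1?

Build the tree from the bottom:
merge s2(3) and s5(17): 20
merge s7(19) and 20: 39
merge 39 and s6(40): 79
merge s1(63) and s4(72): 135
merge s3(78) and 79: 157
merge 135 and 157: 292
s1's leaf is at depth 2, giving a 2-bit codeword.

2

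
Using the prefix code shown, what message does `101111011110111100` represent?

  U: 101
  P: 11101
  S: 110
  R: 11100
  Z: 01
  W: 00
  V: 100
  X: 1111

UPPR

Read left to right; each codeword is recognised as soon as it completes (prefix code):
  101→U | 11101→P | 11101→P | 11100→R
Decoded message: UPPR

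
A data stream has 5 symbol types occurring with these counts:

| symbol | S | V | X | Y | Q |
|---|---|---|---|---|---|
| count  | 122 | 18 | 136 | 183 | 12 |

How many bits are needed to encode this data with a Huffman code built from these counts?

Build the Huffman tree bottom-up:
Q(12) + V(18) → 30
30 + S(122) → 152
X(136) + 152 → 288
Y(183) + 288 → 471
Each symbol's bit-cost is frequency × depth; summing gives 941 bits (equivalently 30 + 152 + 288 + 471).

941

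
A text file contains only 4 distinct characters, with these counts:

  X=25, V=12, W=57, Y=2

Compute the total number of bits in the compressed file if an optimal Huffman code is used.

149

Build the Huffman tree bottom-up:
merge Y(2) and V(12): 14
merge 14 and X(25): 39
merge 39 and W(57): 96
Each symbol's bit-cost is frequency × depth; summing gives 149 bits (equivalently 14 + 39 + 96).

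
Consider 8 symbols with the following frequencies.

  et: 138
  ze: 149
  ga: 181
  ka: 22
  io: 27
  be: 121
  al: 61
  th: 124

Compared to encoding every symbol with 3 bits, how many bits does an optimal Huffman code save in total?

Fixed-length: 3 bits × 823 symbols = 2469 bits.
Huffman merges:
ka(22) + io(27) → 49
49 + al(61) → 110
110 + be(121) → 231
th(124) + et(138) → 262
ze(149) + ga(181) → 330
231 + 262 → 493
330 + 493 → 823
Huffman total = 49 + 110 + 231 + 262 + 330 + 493 + 823 = 2298 bits.
Saving = 2469 − 2298 = 171 bits.

171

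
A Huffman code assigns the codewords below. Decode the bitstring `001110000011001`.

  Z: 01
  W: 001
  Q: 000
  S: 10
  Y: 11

Read left to right; each codeword is recognised as soon as it completes (prefix code):
  001→W | 11→Y | 000→Q | 001→W | 10→S | 01→Z
Decoded message: WYQWSZ

WYQWSZ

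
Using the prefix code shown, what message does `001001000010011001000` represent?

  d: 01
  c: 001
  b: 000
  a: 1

Read left to right; each codeword is recognised as soon as it completes (prefix code):
  001→c | 001→c | 000→b | 01→d | 001→c | 1→a | 001→c | 000→b
Decoded message: ccbdcacb

ccbdcacb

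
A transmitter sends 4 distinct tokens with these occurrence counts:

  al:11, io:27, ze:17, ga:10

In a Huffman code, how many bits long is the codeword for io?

Huffman merges, smallest pair first:
combine ga(10), al(11) → 21
combine ze(17), 21 → 38
combine io(27), 38 → 65
io sits one level below the root: a 1-bit codeword.

1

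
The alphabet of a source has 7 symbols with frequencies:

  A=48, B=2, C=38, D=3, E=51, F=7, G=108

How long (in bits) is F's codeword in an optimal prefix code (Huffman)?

Huffman merges, smallest pair first:
combine B(2), D(3) → 5
combine 5, F(7) → 12
combine 12, C(38) → 50
combine A(48), 50 → 98
combine E(51), 98 → 149
combine G(108), 149 → 257
F's leaf is at depth 5, giving a 5-bit codeword.

5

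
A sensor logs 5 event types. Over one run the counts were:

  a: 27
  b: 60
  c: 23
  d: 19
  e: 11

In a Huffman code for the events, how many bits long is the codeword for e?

Repeatedly merge the two smallest:
combine e(11), d(19) → 30
combine c(23), a(27) → 50
combine 30, 50 → 80
combine b(60), 80 → 140
The subtree containing e is merged 3 times, so code length = 3.

3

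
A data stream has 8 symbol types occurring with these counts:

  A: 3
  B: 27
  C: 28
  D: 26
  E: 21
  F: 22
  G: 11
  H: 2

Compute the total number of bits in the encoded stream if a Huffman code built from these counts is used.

386

Merge the two smallest weights repeatedly:
merge H(2) and A(3): 5
merge 5 and G(11): 16
merge 16 and E(21): 37
merge F(22) and D(26): 48
merge B(27) and C(28): 55
merge 37 and 48: 85
merge 55 and 85: 140
The encoded length is the sum of every internal node's weight: 5 + 16 + 37 + 48 + 55 + 85 + 140 = 386 bits.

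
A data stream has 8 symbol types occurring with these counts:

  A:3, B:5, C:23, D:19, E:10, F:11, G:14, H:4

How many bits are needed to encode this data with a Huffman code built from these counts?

244

Merge the two smallest weights repeatedly:
A(3) + H(4) → 7
B(5) + 7 → 12
E(10) + F(11) → 21
12 + G(14) → 26
D(19) + 21 → 40
C(23) + 26 → 49
40 + 49 → 89
The encoded length is the sum of every internal node's weight: 7 + 12 + 21 + 26 + 40 + 49 + 89 = 244 bits.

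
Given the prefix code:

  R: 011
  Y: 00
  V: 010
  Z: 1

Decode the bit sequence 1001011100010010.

ZYZRZYVV

Read left to right; each codeword is recognised as soon as it completes (prefix code):
  1→Z | 00→Y | 1→Z | 011→R | 1→Z | 00→Y | 010→V | 010→V
Decoded message: ZYZRZYVV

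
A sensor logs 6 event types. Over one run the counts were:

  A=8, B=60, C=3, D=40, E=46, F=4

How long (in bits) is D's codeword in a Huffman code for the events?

Huffman merges, smallest pair first:
C(3) + F(4) → 7
7 + A(8) → 15
15 + D(40) → 55
E(46) + 55 → 101
B(60) + 101 → 161
D's leaf is at depth 3, giving a 3-bit codeword.

3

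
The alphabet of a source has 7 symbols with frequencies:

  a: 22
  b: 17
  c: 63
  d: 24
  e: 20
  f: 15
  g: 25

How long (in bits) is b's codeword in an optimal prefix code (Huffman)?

Repeatedly merge the two smallest:
f(15) + b(17) → 32
e(20) + a(22) → 42
d(24) + g(25) → 49
32 + 42 → 74
49 + c(63) → 112
74 + 112 → 186
b's leaf is at depth 3, giving a 3-bit codeword.

3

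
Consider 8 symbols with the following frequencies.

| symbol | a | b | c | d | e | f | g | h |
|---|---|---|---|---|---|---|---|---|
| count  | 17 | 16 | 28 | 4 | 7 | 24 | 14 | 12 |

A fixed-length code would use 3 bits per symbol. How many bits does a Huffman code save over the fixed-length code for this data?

Fixed-length: 3 bits × 122 symbols = 366 bits.
Huffman merges:
merge d(4) and e(7): 11
merge 11 and h(12): 23
merge g(14) and b(16): 30
merge a(17) and 23: 40
merge f(24) and c(28): 52
merge 30 and 40: 70
merge 52 and 70: 122
Huffman total = 11 + 23 + 30 + 40 + 52 + 70 + 122 = 348 bits.
Saving = 366 − 348 = 18 bits.

18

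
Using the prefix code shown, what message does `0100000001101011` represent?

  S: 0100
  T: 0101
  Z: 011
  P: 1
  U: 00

Read left to right; each codeword is recognised as soon as it completes (prefix code):
  0100→S | 00→U | 00→U | 011→Z | 0101→T | 1→P
Decoded message: SUUZTP

SUUZTP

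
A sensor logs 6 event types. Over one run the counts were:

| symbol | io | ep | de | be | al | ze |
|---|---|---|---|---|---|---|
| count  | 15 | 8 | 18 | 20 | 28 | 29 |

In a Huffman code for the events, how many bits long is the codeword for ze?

Huffman merges, smallest pair first:
merge ep(8) and io(15): 23
merge de(18) and be(20): 38
merge 23 and al(28): 51
merge ze(29) and 38: 67
merge 51 and 67: 118
The subtree containing ze is merged 2 times, so code length = 2.

2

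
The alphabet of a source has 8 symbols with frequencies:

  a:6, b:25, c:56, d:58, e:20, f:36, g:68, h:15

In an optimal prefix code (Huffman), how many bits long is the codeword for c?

Huffman merges, smallest pair first:
a(6) + h(15) → 21
e(20) + 21 → 41
b(25) + f(36) → 61
41 + c(56) → 97
d(58) + 61 → 119
g(68) + 97 → 165
119 + 165 → 284
c sits 3 levels below the root, so its codeword is 3 bits.

3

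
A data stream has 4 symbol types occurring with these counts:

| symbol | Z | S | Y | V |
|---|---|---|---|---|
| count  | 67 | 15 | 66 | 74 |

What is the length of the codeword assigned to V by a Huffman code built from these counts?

2

Huffman merges, smallest pair first:
merge S(15) and Y(66): 81
merge Z(67) and V(74): 141
merge 81 and 141: 222
V sits 2 levels below the root, so its codeword is 2 bits.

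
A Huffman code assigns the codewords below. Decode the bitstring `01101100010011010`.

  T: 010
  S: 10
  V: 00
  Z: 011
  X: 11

Read left to right; each codeword is recognised as soon as it completes (prefix code):
  011→Z | 011→Z | 00→V | 010→T | 011→Z | 010→T
Decoded message: ZZVTZT

ZZVTZT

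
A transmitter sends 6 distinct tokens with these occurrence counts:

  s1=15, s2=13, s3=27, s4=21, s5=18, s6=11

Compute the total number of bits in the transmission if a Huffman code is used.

267

Merge the two smallest weights repeatedly:
merge s6(11) and s2(13): 24
merge s1(15) and s5(18): 33
merge s4(21) and 24: 45
merge s3(27) and 33: 60
merge 45 and 60: 105
Total encoded bits = sum of merged weights = 24 + 33 + 45 + 60 + 105 = 267.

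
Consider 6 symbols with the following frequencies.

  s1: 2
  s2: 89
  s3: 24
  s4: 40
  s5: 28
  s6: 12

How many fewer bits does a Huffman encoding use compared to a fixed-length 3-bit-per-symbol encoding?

Fixed-length: 3 bits × 195 symbols = 585 bits.
Huffman merges:
merge s1(2) and s6(12): 14
merge 14 and s3(24): 38
merge s5(28) and 38: 66
merge s4(40) and 66: 106
merge s2(89) and 106: 195
Huffman total = 14 + 38 + 66 + 106 + 195 = 419 bits.
Saving = 585 − 419 = 166 bits.

166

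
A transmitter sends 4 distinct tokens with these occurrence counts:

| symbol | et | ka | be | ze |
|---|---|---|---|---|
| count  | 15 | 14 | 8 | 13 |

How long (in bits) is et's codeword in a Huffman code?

Huffman merges, smallest pair first:
combine be(8), ze(13) → 21
combine ka(14), et(15) → 29
combine 21, 29 → 50
et's leaf is at depth 2, giving a 2-bit codeword.

2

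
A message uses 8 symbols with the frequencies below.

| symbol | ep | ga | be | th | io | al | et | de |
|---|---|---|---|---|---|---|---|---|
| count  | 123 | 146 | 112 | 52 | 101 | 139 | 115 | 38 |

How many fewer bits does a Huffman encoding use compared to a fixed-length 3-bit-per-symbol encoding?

56

Fixed-length: 3 bits × 826 symbols = 2478 bits.
Huffman merges:
de(38) + th(52) → 90
90 + io(101) → 191
be(112) + et(115) → 227
ep(123) + al(139) → 262
ga(146) + 191 → 337
227 + 262 → 489
337 + 489 → 826
Huffman total = 90 + 191 + 227 + 262 + 337 + 489 + 826 = 2422 bits.
Saving = 2478 − 2422 = 56 bits.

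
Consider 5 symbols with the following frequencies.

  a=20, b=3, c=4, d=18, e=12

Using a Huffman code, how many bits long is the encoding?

120

Build the Huffman tree bottom-up:
b(3) + c(4) → 7
7 + e(12) → 19
d(18) + 19 → 37
a(20) + 37 → 57
The encoded length is the sum of every internal node's weight: 7 + 19 + 37 + 57 = 120 bits.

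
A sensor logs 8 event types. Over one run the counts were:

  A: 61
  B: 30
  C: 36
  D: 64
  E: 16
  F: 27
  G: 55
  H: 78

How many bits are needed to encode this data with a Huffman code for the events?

Greedily combine the two least-frequent nodes:
merge E(16) and F(27): 43
merge B(30) and C(36): 66
merge 43 and G(55): 98
merge A(61) and D(64): 125
merge 66 and H(78): 144
merge 98 and 125: 223
merge 144 and 223: 367
Total encoded bits = sum of merged weights = 43 + 66 + 98 + 125 + 144 + 223 + 367 = 1066.

1066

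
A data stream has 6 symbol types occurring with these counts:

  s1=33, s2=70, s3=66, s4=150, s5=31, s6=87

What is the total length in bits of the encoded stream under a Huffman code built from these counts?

Merge the two smallest weights repeatedly:
s5(31) + s1(33) → 64
64 + s3(66) → 130
s2(70) + s6(87) → 157
130 + s4(150) → 280
157 + 280 → 437
Total encoded bits = sum of merged weights = 64 + 130 + 157 + 280 + 437 = 1068.

1068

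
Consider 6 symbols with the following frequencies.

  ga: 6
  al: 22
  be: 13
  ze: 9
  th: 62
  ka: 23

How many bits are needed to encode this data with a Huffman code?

296

Merge the two smallest weights repeatedly:
combine ga(6), ze(9) → 15
combine be(13), 15 → 28
combine al(22), ka(23) → 45
combine 28, 45 → 73
combine th(62), 73 → 135
Total encoded bits = sum of merged weights = 15 + 28 + 45 + 73 + 135 = 296.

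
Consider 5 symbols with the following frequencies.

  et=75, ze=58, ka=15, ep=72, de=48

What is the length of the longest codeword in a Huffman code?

Merge the two lowest-weight nodes at each step:
combine ka(15), de(48) → 63
combine ze(58), 63 → 121
combine ep(72), et(75) → 147
combine 121, 147 → 268
The rarest symbols sit at the bottom; the longest codeword is 3 bits.

3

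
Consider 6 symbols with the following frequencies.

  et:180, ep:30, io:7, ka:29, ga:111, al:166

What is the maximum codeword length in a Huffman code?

Merge the two lowest-weight nodes at each step:
merge io(7) and ka(29): 36
merge ep(30) and 36: 66
merge 66 and ga(111): 177
merge al(166) and 177: 343
merge et(180) and 343: 523
Maximum depth reached is 5.

5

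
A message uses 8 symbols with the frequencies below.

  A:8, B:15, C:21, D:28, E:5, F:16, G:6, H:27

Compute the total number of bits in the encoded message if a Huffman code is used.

353

Build the Huffman tree bottom-up:
merge E(5) and G(6): 11
merge A(8) and 11: 19
merge B(15) and F(16): 31
merge 19 and C(21): 40
merge H(27) and D(28): 55
merge 31 and 40: 71
merge 55 and 71: 126
The encoded length is the sum of every internal node's weight: 11 + 19 + 31 + 40 + 55 + 71 + 126 = 353 bits.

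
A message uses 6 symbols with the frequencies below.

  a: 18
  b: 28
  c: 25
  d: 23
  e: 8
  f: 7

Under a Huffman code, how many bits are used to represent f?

4

Repeatedly merge the two smallest:
combine f(7), e(8) → 15
combine 15, a(18) → 33
combine d(23), c(25) → 48
combine b(28), 33 → 61
combine 48, 61 → 109
f's leaf is at depth 4, giving a 4-bit codeword.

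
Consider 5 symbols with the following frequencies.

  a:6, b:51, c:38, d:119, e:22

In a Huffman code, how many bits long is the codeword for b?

2

Repeatedly merge the two smallest:
merge a(6) and e(22): 28
merge 28 and c(38): 66
merge b(51) and 66: 117
merge 117 and d(119): 236
b's leaf is at depth 2, giving a 2-bit codeword.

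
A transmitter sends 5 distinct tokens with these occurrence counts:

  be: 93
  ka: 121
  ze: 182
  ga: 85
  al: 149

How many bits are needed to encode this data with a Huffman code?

Merge the two smallest weights repeatedly:
combine ga(85), be(93) → 178
combine ka(121), al(149) → 270
combine 178, ze(182) → 360
combine 270, 360 → 630
Each symbol's bit-cost is frequency × depth; summing gives 1438 bits (equivalently 178 + 270 + 360 + 630).

1438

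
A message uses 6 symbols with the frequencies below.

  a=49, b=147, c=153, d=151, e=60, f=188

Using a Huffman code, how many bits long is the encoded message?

Build the Huffman tree bottom-up:
a(49) + e(60) → 109
109 + b(147) → 256
d(151) + c(153) → 304
f(188) + 256 → 444
304 + 444 → 748
Each symbol's bit-cost is frequency × depth; summing gives 1861 bits (equivalently 109 + 256 + 304 + 444 + 748).

1861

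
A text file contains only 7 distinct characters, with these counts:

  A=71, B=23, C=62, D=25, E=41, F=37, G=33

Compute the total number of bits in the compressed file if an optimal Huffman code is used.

791

Merge the two smallest weights repeatedly:
B(23) + D(25) → 48
G(33) + F(37) → 70
E(41) + 48 → 89
C(62) + 70 → 132
A(71) + 89 → 160
132 + 160 → 292
Each symbol's bit-cost is frequency × depth; summing gives 791 bits (equivalently 48 + 70 + 89 + 132 + 160 + 292).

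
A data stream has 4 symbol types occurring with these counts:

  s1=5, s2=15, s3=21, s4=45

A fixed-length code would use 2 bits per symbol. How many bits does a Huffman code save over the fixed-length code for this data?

Fixed-length: 2 bits × 86 symbols = 172 bits.
Huffman merges:
merge s1(5) and s2(15): 20
merge 20 and s3(21): 41
merge 41 and s4(45): 86
Huffman total = 20 + 41 + 86 = 147 bits.
Saving = 172 − 147 = 25 bits.

25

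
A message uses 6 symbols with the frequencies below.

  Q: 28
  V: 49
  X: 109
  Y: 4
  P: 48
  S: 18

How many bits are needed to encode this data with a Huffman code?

572

Merge the two smallest weights repeatedly:
Y(4) + S(18) → 22
22 + Q(28) → 50
P(48) + V(49) → 97
50 + 97 → 147
X(109) + 147 → 256
Each symbol's bit-cost is frequency × depth; summing gives 572 bits (equivalently 22 + 50 + 97 + 147 + 256).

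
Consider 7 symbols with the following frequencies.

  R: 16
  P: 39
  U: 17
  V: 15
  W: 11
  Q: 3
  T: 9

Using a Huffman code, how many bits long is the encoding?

Greedily combine the two least-frequent nodes:
Q(3) + T(9) → 12
W(11) + 12 → 23
V(15) + R(16) → 31
U(17) + 23 → 40
31 + P(39) → 70
40 + 70 → 110
The encoded length is the sum of every internal node's weight: 12 + 23 + 31 + 40 + 70 + 110 = 286 bits.

286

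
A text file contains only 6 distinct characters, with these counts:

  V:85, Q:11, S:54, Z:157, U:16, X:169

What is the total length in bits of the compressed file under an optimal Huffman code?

Merge the two smallest weights repeatedly:
merge Q(11) and U(16): 27
merge 27 and S(54): 81
merge 81 and V(85): 166
merge Z(157) and 166: 323
merge X(169) and 323: 492
Total encoded bits = sum of merged weights = 27 + 81 + 166 + 323 + 492 = 1089.

1089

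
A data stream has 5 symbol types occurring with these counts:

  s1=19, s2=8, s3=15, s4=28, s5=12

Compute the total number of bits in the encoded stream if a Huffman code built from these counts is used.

Build the Huffman tree bottom-up:
merge s2(8) and s5(12): 20
merge s3(15) and s1(19): 34
merge 20 and s4(28): 48
merge 34 and 48: 82
The encoded length is the sum of every internal node's weight: 20 + 34 + 48 + 82 = 184 bits.

184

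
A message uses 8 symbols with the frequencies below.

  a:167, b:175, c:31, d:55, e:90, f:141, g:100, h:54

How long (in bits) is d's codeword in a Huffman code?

Build the tree from the bottom:
merge c(31) and h(54): 85
merge d(55) and 85: 140
merge e(90) and g(100): 190
merge 140 and f(141): 281
merge a(167) and b(175): 342
merge 190 and 281: 471
merge 342 and 471: 813
d's leaf is at depth 4, giving a 4-bit codeword.

4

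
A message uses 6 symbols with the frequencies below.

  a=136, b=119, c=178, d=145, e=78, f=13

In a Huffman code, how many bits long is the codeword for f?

4

Huffman merges, smallest pair first:
merge f(13) and e(78): 91
merge 91 and b(119): 210
merge a(136) and d(145): 281
merge c(178) and 210: 388
merge 281 and 388: 669
f sits 4 levels below the root, so its codeword is 4 bits.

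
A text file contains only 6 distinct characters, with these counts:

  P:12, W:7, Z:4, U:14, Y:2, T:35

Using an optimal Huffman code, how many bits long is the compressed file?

Merge the two smallest weights repeatedly:
merge Y(2) and Z(4): 6
merge 6 and W(7): 13
merge P(12) and 13: 25
merge U(14) and 25: 39
merge T(35) and 39: 74
Each symbol's bit-cost is frequency × depth; summing gives 157 bits (equivalently 6 + 13 + 25 + 39 + 74).

157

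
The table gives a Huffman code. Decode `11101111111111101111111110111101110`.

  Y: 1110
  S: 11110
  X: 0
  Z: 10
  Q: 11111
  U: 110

YQQZQSSY

Read left to right; each codeword is recognised as soon as it completes (prefix code):
  1110→Y | 11111→Q | 11111→Q | 10→Z | 11111→Q | 11110→S | 11110→S | 1110→Y
Decoded message: YQQZQSSY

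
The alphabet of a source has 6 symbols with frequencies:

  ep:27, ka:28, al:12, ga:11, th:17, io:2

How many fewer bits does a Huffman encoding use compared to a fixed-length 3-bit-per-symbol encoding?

Fixed-length: 3 bits × 97 symbols = 291 bits.
Huffman merges:
merge io(2) and ga(11): 13
merge al(12) and 13: 25
merge th(17) and 25: 42
merge ep(27) and ka(28): 55
merge 42 and 55: 97
Huffman total = 13 + 25 + 42 + 55 + 97 = 232 bits.
Saving = 291 − 232 = 59 bits.

59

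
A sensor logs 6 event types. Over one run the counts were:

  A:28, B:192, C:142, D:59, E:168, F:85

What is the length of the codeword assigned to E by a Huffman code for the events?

Huffman merges, smallest pair first:
A(28) + D(59) → 87
F(85) + 87 → 172
C(142) + E(168) → 310
172 + B(192) → 364
310 + 364 → 674
E sits 2 levels below the root, so its codeword is 2 bits.

2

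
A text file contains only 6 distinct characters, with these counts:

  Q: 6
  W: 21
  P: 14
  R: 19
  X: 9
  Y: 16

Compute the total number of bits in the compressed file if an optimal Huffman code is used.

214

Greedily combine the two least-frequent nodes:
merge Q(6) and X(9): 15
merge P(14) and 15: 29
merge Y(16) and R(19): 35
merge W(21) and 29: 50
merge 35 and 50: 85
Each symbol's bit-cost is frequency × depth; summing gives 214 bits (equivalently 15 + 29 + 35 + 50 + 85).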